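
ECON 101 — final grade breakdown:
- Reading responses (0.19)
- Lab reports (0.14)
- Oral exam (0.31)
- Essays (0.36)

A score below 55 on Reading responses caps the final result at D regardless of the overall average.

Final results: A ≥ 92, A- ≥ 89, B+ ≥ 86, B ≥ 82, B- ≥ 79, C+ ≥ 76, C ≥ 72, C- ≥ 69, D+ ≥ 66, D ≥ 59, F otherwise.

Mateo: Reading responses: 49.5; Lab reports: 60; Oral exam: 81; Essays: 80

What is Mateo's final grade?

Reading responses score 49.5 < 55: minimum not met.
Weighted total:
  Reading responses 49.5 × 0.19 = 9.405
  Lab reports 60 × 0.14 = 8.4
  Oral exam 81 × 0.31 = 25.11
  Essays 80 × 0.36 = 28.8
Sum = 71.715
71.715 would be C-; cap at D applies → D.

D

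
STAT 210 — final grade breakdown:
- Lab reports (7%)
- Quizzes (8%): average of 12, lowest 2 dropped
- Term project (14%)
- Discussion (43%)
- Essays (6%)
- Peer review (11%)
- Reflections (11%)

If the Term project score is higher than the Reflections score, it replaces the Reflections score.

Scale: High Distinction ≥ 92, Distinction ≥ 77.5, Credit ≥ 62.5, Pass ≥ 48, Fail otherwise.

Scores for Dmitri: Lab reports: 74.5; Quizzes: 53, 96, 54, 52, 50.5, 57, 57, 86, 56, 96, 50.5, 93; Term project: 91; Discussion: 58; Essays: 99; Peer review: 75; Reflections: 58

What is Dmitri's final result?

Quizzes: drop 50.5, 50.5 → average of remaining 10 = 700/10 = 70
Term project (91) > Reflections (58), so Reflections counts as 91.
Weighted total:
  Lab reports 74.5 × 0.07 = 5.215
  Quizzes 70 × 0.08 = 5.6
  Term project 91 × 0.14 = 12.74
  Discussion 58 × 0.43 = 24.94
  Essays 99 × 0.06 = 5.94
  Peer review 75 × 0.11 = 8.25
  Reflections 91 × 0.11 = 10.01
Sum = 72.695
72.695 is ≥ 62.5 and < 77.5 → Credit

Credit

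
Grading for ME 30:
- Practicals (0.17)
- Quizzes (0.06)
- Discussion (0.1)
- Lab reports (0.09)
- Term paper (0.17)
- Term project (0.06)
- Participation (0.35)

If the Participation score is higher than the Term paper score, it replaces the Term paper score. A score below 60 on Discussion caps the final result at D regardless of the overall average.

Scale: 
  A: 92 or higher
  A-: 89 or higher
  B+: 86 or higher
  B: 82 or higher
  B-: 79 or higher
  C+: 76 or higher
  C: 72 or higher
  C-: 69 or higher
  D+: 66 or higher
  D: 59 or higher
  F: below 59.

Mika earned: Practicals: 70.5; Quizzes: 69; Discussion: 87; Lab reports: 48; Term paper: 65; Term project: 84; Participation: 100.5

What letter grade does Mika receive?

Participation (100.5) > Term paper (65), so Term paper counts as 100.5.
Discussion score 87 ≥ 60: minimum met.
Weighted total:
  Practicals 70.5 × 0.17 = 11.985
  Quizzes 69 × 0.06 = 4.14
  Discussion 87 × 0.1 = 8.7
  Lab reports 48 × 0.09 = 4.32
  Term paper 100.5 × 0.17 = 17.085
  Term project 84 × 0.06 = 5.04
  Participation 100.5 × 0.35 = 35.175
Sum = 86.445
86.445 is ≥ 86 and < 89 → B+

B+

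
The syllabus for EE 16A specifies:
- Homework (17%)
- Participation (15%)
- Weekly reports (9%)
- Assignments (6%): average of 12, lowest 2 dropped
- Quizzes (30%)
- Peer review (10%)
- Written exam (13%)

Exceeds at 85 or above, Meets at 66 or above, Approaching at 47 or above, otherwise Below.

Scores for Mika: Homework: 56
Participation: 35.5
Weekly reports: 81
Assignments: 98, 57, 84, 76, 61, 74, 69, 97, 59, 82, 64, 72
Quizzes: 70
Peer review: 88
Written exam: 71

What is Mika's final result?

Approaching

Assignments: drop 57, 59 → average of remaining 10 = 777/10 = 77.7
Weighted total:
  Homework 56 × 0.17 = 9.52
  Participation 35.5 × 0.15 = 5.325
  Weekly reports 81 × 0.09 = 7.29
  Assignments 77.7 × 0.06 = 4.662
  Quizzes 70 × 0.3 = 21
  Peer review 88 × 0.1 = 8.8
  Written exam 71 × 0.13 = 9.23
Sum = 65.827
65.827 is ≥ 47 and < 66 → Approaching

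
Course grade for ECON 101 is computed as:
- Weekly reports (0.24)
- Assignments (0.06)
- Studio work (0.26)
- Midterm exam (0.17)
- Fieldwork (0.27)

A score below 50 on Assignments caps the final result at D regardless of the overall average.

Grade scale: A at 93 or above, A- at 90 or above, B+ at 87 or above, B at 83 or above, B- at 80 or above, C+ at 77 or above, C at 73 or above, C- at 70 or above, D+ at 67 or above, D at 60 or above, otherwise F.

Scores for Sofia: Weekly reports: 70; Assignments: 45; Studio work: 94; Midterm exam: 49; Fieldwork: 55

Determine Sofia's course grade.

D

Assignments score 45 < 50: minimum not met.
Weighted total:
  Weekly reports 70 × 0.24 = 16.8
  Assignments 45 × 0.06 = 2.7
  Studio work 94 × 0.26 = 24.44
  Midterm exam 49 × 0.17 = 8.33
  Fieldwork 55 × 0.27 = 14.85
Sum = 67.12
67.12 would be D+; cap at D applies → D.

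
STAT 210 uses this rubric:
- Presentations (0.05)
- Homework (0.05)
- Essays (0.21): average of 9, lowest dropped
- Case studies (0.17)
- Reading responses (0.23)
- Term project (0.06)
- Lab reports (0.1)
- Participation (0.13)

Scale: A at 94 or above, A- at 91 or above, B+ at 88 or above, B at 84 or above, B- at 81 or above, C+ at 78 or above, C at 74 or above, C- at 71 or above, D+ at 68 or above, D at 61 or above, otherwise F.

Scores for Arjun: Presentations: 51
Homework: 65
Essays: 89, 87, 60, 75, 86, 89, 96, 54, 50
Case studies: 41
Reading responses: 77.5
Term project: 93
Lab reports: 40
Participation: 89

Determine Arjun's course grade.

D+

Essays: drop 50 → average of remaining 8 = 636/8 = 79.5
Weighted total:
  Presentations 51 × 0.05 = 2.55
  Homework 65 × 0.05 = 3.25
  Essays 79.5 × 0.21 = 16.695
  Case studies 41 × 0.17 = 6.97
  Reading responses 77.5 × 0.23 = 17.825
  Term project 93 × 0.06 = 5.58
  Lab reports 40 × 0.1 = 4
  Participation 89 × 0.13 = 11.57
Sum = 68.44
68.44 is ≥ 68 and < 71 → D+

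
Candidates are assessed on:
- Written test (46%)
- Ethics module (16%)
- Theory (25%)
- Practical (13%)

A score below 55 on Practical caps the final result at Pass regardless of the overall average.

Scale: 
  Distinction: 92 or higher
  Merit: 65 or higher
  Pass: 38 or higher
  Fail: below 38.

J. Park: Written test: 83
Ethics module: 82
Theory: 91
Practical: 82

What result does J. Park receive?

Merit

Practical score 82 ≥ 55: minimum met.
Weighted total:
  Written test 83 × 0.46 = 38.18
  Ethics module 82 × 0.16 = 13.12
  Theory 91 × 0.25 = 22.75
  Practical 82 × 0.13 = 10.66
Sum = 84.71
84.71 is ≥ 65 and < 92 → Merit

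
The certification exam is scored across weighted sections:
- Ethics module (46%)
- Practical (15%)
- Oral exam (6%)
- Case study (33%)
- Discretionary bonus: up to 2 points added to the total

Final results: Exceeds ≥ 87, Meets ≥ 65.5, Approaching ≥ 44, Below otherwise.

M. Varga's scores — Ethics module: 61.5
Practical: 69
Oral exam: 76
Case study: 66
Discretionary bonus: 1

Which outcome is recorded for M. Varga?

Weighted total:
  Ethics module 61.5 × 0.46 = 28.29
  Practical 69 × 0.15 = 10.35
  Oral exam 76 × 0.06 = 4.56
  Case study 66 × 0.33 = 21.78
Sum = 64.98
Discretionary bonus: 64.98 + 1 = 65.98
65.98 is ≥ 65.5 and < 87 → Meets

Meets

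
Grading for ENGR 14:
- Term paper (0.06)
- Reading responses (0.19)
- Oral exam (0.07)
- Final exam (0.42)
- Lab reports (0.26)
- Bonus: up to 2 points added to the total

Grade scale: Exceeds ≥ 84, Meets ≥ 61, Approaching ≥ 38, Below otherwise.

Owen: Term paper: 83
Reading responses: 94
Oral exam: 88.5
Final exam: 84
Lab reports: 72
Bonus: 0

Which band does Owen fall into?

Weighted total:
  Term paper 83 × 0.06 = 4.98
  Reading responses 94 × 0.19 = 17.86
  Oral exam 88.5 × 0.07 = 6.195
  Final exam 84 × 0.42 = 35.28
  Lab reports 72 × 0.26 = 18.72
Sum = 83.035
Bonus: 83.035 + 0 = 83.035
83.035 is ≥ 61 and < 84 → Meets

Meets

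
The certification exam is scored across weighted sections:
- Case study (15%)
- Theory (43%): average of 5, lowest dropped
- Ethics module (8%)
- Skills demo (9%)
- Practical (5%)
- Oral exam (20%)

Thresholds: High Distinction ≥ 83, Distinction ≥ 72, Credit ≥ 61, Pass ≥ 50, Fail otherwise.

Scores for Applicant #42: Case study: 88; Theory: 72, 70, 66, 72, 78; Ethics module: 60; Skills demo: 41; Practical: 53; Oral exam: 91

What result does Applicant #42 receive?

Theory: drop 66 → average of remaining 4 = 292/4 = 73
Weighted total:
  Case study 88 × 0.15 = 13.2
  Theory 73 × 0.43 = 31.39
  Ethics module 60 × 0.08 = 4.8
  Skills demo 41 × 0.09 = 3.69
  Practical 53 × 0.05 = 2.65
  Oral exam 91 × 0.2 = 18.2
Sum = 73.93
73.93 is ≥ 72 and < 83 → Distinction

Distinction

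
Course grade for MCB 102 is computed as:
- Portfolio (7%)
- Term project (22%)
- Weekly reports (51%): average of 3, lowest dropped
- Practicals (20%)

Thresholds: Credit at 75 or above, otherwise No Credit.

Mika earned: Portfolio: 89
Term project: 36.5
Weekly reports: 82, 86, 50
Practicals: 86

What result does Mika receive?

Weekly reports: drop 50 → average of remaining 2 = 168/2 = 84
Weighted total:
  Portfolio 89 × 0.07 = 6.23
  Term project 36.5 × 0.22 = 8.03
  Weekly reports 84 × 0.51 = 42.84
  Practicals 86 × 0.2 = 17.2
Sum = 74.3
74.3 < 75 → No Credit

No Credit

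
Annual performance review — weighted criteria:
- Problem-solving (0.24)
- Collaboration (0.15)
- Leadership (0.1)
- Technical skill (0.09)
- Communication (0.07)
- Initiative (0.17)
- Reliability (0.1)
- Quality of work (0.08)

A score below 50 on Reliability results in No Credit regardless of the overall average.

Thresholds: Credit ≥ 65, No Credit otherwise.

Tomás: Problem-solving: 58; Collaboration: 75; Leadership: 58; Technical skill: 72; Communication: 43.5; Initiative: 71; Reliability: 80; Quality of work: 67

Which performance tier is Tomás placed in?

Reliability score 80 ≥ 50: minimum met.
Weighted total:
  Problem-solving 58 × 0.24 = 13.92
  Collaboration 75 × 0.15 = 11.25
  Leadership 58 × 0.1 = 5.8
  Technical skill 72 × 0.09 = 6.48
  Communication 43.5 × 0.07 = 3.045
  Initiative 71 × 0.17 = 12.07
  Reliability 80 × 0.1 = 8
  Quality of work 67 × 0.08 = 5.36
Sum = 65.925
65.925 ≥ 65 → Credit

Credit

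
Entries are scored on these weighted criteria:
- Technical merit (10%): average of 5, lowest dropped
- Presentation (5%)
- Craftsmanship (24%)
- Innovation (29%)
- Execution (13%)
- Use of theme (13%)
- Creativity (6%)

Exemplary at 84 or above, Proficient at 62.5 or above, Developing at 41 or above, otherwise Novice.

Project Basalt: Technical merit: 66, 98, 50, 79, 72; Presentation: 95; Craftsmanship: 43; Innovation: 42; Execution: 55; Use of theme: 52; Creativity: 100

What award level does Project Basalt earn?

Developing

Technical merit: drop 50 → average of remaining 4 = 315/4 = 78.75
Weighted total:
  Technical merit 78.75 × 0.1 = 7.875
  Presentation 95 × 0.05 = 4.75
  Craftsmanship 43 × 0.24 = 10.32
  Innovation 42 × 0.29 = 12.18
  Execution 55 × 0.13 = 7.15
  Use of theme 52 × 0.13 = 6.76
  Creativity 100 × 0.06 = 6
Sum = 55.035
55.035 is ≥ 41 and < 62.5 → Developing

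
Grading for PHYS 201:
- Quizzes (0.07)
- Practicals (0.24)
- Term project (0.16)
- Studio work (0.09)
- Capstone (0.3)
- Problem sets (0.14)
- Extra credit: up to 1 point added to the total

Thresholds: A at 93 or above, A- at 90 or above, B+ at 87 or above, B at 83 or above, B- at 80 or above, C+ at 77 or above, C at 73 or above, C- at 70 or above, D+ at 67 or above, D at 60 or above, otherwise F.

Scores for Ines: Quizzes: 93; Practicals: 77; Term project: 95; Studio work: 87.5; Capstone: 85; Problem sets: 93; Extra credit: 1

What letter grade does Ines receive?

Weighted total:
  Quizzes 93 × 0.07 = 6.51
  Practicals 77 × 0.24 = 18.48
  Term project 95 × 0.16 = 15.2
  Studio work 87.5 × 0.09 = 7.875
  Capstone 85 × 0.3 = 25.5
  Problem sets 93 × 0.14 = 13.02
Sum = 86.585
Extra credit: 86.585 + 1 = 87.585
87.585 is ≥ 87 and < 90 → B+

B+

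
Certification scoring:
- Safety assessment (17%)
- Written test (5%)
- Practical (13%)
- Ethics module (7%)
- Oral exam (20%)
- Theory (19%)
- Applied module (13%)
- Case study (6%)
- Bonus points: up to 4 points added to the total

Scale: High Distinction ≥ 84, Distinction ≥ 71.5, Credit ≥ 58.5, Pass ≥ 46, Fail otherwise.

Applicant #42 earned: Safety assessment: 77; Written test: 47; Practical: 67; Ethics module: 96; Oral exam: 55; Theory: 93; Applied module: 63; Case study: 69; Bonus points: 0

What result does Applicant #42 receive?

Distinction

Weighted total:
  Safety assessment 77 × 0.17 = 13.09
  Written test 47 × 0.05 = 2.35
  Practical 67 × 0.13 = 8.71
  Ethics module 96 × 0.07 = 6.72
  Oral exam 55 × 0.2 = 11
  Theory 93 × 0.19 = 17.67
  Applied module 63 × 0.13 = 8.19
  Case study 69 × 0.06 = 4.14
Sum = 71.87
Bonus points: 71.87 + 0 = 71.87
71.87 is ≥ 71.5 and < 84 → Distinction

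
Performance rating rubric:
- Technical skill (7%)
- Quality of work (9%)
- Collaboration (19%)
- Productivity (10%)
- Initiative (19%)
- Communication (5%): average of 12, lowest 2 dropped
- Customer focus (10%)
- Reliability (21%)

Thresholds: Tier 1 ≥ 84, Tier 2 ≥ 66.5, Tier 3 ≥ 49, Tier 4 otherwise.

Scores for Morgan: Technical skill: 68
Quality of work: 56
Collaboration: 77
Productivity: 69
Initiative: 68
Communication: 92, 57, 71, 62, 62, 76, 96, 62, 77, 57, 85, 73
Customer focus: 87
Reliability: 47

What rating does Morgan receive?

Tier 2

Communication: drop 57, 57 → average of remaining 10 = 756/10 = 75.6
Weighted total:
  Technical skill 68 × 0.07 = 4.76
  Quality of work 56 × 0.09 = 5.04
  Collaboration 77 × 0.19 = 14.63
  Productivity 69 × 0.1 = 6.9
  Initiative 68 × 0.19 = 12.92
  Communication 75.6 × 0.05 = 3.78
  Customer focus 87 × 0.1 = 8.7
  Reliability 47 × 0.21 = 9.87
Sum = 66.6
66.6 is ≥ 66.5 and < 84 → Tier 2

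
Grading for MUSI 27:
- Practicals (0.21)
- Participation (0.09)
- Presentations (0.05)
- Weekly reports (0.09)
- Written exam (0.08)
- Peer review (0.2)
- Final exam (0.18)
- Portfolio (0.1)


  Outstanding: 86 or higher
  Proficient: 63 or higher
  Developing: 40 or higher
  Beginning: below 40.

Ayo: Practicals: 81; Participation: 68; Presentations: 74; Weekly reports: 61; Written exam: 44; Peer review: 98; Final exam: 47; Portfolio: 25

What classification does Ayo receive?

Proficient

Weighted total:
  Practicals 81 × 0.21 = 17.01
  Participation 68 × 0.09 = 6.12
  Presentations 74 × 0.05 = 3.7
  Weekly reports 61 × 0.09 = 5.49
  Written exam 44 × 0.08 = 3.52
  Peer review 98 × 0.2 = 19.6
  Final exam 47 × 0.18 = 8.46
  Portfolio 25 × 0.1 = 2.5
Sum = 66.4
66.4 is ≥ 63 and < 86 → Proficient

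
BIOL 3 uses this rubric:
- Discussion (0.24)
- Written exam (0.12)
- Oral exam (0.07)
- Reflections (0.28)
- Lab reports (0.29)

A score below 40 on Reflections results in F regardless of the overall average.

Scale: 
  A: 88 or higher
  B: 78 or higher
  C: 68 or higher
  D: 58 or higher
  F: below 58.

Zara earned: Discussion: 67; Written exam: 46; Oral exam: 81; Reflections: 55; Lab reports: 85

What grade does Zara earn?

D

Reflections score 55 ≥ 40: minimum met.
Weighted total:
  Discussion 67 × 0.24 = 16.08
  Written exam 46 × 0.12 = 5.52
  Oral exam 81 × 0.07 = 5.67
  Reflections 55 × 0.28 = 15.4
  Lab reports 85 × 0.29 = 24.65
Sum = 67.32
67.32 is ≥ 58 and < 68 → D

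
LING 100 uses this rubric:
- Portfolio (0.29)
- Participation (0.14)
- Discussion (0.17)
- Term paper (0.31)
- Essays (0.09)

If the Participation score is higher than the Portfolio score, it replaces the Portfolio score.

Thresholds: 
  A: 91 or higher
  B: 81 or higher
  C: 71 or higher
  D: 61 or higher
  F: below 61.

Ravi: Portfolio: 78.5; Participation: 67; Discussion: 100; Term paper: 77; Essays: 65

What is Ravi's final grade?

Participation (67) ≤ Portfolio (78.5), so Portfolio stays at 78.5.
Weighted total:
  Portfolio 78.5 × 0.29 = 22.765
  Participation 67 × 0.14 = 9.38
  Discussion 100 × 0.17 = 17
  Term paper 77 × 0.31 = 23.87
  Essays 65 × 0.09 = 5.85
Sum = 78.865
78.865 is ≥ 71 and < 81 → C

C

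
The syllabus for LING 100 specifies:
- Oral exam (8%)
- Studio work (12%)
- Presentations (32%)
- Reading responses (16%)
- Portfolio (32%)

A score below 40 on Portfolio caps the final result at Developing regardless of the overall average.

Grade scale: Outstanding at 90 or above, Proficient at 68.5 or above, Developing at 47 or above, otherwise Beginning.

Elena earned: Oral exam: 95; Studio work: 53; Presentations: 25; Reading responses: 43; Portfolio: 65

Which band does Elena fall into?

Portfolio score 65 ≥ 40: minimum met.
Weighted total:
  Oral exam 95 × 0.08 = 7.6
  Studio work 53 × 0.12 = 6.36
  Presentations 25 × 0.32 = 8
  Reading responses 43 × 0.16 = 6.88
  Portfolio 65 × 0.32 = 20.8
Sum = 49.64
49.64 is ≥ 47 and < 68.5 → Developing

Developing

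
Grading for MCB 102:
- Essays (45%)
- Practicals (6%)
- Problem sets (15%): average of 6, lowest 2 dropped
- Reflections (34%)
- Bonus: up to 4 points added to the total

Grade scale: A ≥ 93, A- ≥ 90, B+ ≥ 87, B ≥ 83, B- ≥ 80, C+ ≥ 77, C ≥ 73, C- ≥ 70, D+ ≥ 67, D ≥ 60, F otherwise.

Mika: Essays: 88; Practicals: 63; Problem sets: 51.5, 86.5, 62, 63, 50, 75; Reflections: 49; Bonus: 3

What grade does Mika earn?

C

Problem sets: drop 50, 51.5 → average of remaining 4 = 286.5/4 = 71.625
Weighted total:
  Essays 88 × 0.45 = 39.6
  Practicals 63 × 0.06 = 3.78
  Problem sets 71.625 × 0.15 = 10.74375
  Reflections 49 × 0.34 = 16.66
Sum = 70.78375
Bonus: 70.78375 + 3 = 73.78375
73.78375 is ≥ 73 and < 77 → C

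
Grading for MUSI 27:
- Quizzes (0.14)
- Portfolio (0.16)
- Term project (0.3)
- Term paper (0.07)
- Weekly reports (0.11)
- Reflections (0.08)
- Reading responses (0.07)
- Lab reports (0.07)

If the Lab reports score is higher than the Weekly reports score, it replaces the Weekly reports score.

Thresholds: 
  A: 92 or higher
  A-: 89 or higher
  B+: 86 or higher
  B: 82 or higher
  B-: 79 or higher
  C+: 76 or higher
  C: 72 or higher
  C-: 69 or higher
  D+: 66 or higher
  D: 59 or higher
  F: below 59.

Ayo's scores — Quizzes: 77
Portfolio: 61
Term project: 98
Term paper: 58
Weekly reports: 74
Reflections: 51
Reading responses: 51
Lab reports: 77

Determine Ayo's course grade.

Lab reports (77) > Weekly reports (74), so Weekly reports counts as 77.
Weighted total:
  Quizzes 77 × 0.14 = 10.78
  Portfolio 61 × 0.16 = 9.76
  Term project 98 × 0.3 = 29.4
  Term paper 58 × 0.07 = 4.06
  Weekly reports 77 × 0.11 = 8.47
  Reflections 51 × 0.08 = 4.08
  Reading responses 51 × 0.07 = 3.57
  Lab reports 77 × 0.07 = 5.39
Sum = 75.51
75.51 is ≥ 72 and < 76 → C

C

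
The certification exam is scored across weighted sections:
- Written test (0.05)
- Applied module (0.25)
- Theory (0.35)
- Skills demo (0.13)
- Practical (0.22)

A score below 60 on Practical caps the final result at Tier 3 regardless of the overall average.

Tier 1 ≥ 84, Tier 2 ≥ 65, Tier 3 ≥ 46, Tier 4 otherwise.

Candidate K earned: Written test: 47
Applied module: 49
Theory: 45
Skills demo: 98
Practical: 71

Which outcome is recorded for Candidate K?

Tier 3

Practical score 71 ≥ 60: minimum met.
Weighted total:
  Written test 47 × 0.05 = 2.35
  Applied module 49 × 0.25 = 12.25
  Theory 45 × 0.35 = 15.75
  Skills demo 98 × 0.13 = 12.74
  Practical 71 × 0.22 = 15.62
Sum = 58.71
58.71 is ≥ 46 and < 65 → Tier 3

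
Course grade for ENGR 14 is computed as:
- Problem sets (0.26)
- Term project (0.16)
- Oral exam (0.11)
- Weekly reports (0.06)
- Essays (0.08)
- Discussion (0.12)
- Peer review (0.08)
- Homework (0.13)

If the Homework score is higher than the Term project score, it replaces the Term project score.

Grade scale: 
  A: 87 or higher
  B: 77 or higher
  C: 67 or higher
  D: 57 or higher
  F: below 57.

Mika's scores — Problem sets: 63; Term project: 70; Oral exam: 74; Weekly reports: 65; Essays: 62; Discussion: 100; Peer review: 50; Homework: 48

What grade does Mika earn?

D

Homework (48) ≤ Term project (70), so Term project stays at 70.
Weighted total:
  Problem sets 63 × 0.26 = 16.38
  Term project 70 × 0.16 = 11.2
  Oral exam 74 × 0.11 = 8.14
  Weekly reports 65 × 0.06 = 3.9
  Essays 62 × 0.08 = 4.96
  Discussion 100 × 0.12 = 12
  Peer review 50 × 0.08 = 4
  Homework 48 × 0.13 = 6.24
Sum = 66.82
66.82 is ≥ 57 and < 67 → D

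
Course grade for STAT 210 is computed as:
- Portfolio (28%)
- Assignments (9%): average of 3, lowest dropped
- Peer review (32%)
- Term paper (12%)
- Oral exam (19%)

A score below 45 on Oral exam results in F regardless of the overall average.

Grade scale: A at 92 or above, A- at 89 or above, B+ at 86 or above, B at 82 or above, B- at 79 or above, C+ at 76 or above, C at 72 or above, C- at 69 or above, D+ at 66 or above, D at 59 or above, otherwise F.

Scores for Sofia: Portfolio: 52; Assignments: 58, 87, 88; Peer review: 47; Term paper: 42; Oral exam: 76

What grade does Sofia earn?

F

Assignments: drop 58 → average of remaining 2 = 175/2 = 87.5
Oral exam score 76 ≥ 45: minimum met.
Weighted total:
  Portfolio 52 × 0.28 = 14.56
  Assignments 87.5 × 0.09 = 7.875
  Peer review 47 × 0.32 = 15.04
  Term paper 42 × 0.12 = 5.04
  Oral exam 76 × 0.19 = 14.44
Sum = 56.955
56.955 < 59 → F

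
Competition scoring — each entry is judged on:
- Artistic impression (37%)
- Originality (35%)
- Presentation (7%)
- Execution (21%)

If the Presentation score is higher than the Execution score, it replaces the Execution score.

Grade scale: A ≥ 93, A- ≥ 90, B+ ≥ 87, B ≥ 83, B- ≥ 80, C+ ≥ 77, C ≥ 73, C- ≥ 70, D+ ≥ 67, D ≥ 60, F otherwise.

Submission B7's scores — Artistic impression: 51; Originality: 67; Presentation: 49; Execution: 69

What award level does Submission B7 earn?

D

Presentation (49) ≤ Execution (69), so Execution stays at 69.
Weighted total:
  Artistic impression 51 × 0.37 = 18.87
  Originality 67 × 0.35 = 23.45
  Presentation 49 × 0.07 = 3.43
  Execution 69 × 0.21 = 14.49
Sum = 60.24
60.24 is ≥ 60 and < 67 → D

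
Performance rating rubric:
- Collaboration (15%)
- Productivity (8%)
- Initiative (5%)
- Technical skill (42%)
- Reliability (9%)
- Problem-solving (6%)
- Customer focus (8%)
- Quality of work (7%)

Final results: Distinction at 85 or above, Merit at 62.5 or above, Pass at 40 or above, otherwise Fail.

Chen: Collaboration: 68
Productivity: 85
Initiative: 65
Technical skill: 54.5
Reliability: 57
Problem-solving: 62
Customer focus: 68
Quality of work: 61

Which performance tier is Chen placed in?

Weighted total:
  Collaboration 68 × 0.15 = 10.2
  Productivity 85 × 0.08 = 6.8
  Initiative 65 × 0.05 = 3.25
  Technical skill 54.5 × 0.42 = 22.89
  Reliability 57 × 0.09 = 5.13
  Problem-solving 62 × 0.06 = 3.72
  Customer focus 68 × 0.08 = 5.44
  Quality of work 61 × 0.07 = 4.27
Sum = 61.7
61.7 is ≥ 40 and < 62.5 → Pass

Pass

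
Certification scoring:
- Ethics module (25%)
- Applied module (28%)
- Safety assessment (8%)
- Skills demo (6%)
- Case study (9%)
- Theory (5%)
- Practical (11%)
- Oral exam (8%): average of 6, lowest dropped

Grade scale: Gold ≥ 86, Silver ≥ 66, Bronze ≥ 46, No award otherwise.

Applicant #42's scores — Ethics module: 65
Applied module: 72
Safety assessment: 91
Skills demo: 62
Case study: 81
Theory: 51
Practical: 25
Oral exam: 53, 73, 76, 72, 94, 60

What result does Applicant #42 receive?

Oral exam: drop 53 → average of remaining 5 = 375/5 = 75
Weighted total:
  Ethics module 65 × 0.25 = 16.25
  Applied module 72 × 0.28 = 20.16
  Safety assessment 91 × 0.08 = 7.28
  Skills demo 62 × 0.06 = 3.72
  Case study 81 × 0.09 = 7.29
  Theory 51 × 0.05 = 2.55
  Practical 25 × 0.11 = 2.75
  Oral exam 75 × 0.08 = 6
Sum = 66
66 is ≥ 66 and < 86 → Silver

Silver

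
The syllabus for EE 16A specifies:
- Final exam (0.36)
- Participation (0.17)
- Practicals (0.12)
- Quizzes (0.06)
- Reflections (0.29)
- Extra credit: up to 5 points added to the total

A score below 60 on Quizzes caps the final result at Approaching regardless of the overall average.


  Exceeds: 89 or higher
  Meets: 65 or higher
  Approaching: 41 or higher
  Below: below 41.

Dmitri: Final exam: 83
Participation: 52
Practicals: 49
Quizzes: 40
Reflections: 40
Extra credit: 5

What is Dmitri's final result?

Quizzes score 40 < 60: minimum not met.
Weighted total:
  Final exam 83 × 0.36 = 29.88
  Participation 52 × 0.17 = 8.84
  Practicals 49 × 0.12 = 5.88
  Quizzes 40 × 0.06 = 2.4
  Reflections 40 × 0.29 = 11.6
Sum = 58.6
Extra credit: 58.6 + 5 = 63.6
63.6 would be Approaching; cap at Approaching applies → Approaching.

Approaching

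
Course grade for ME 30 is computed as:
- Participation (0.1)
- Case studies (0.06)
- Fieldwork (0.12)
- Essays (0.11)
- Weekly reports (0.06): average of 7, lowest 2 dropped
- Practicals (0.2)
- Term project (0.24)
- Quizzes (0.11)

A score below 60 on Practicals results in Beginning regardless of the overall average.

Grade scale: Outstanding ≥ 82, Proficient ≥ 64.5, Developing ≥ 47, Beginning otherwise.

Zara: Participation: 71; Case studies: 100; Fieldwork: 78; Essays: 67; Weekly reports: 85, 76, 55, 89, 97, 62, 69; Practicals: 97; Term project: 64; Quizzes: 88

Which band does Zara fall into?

Weekly reports: drop 55, 62 → average of remaining 5 = 416/5 = 83.2
Practicals score 97 ≥ 60: minimum met.
Weighted total:
  Participation 71 × 0.1 = 7.1
  Case studies 100 × 0.06 = 6
  Fieldwork 78 × 0.12 = 9.36
  Essays 67 × 0.11 = 7.37
  Weekly reports 83.2 × 0.06 = 4.992
  Practicals 97 × 0.2 = 19.4
  Term project 64 × 0.24 = 15.36
  Quizzes 88 × 0.11 = 9.68
Sum = 79.262
79.262 is ≥ 64.5 and < 82 → Proficient

Proficient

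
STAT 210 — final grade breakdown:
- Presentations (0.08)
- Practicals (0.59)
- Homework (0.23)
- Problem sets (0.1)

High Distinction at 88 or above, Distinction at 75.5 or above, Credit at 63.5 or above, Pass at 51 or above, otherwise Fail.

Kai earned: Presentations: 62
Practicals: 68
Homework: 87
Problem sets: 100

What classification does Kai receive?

Credit

Weighted total:
  Presentations 62 × 0.08 = 4.96
  Practicals 68 × 0.59 = 40.12
  Homework 87 × 0.23 = 20.01
  Problem sets 100 × 0.1 = 10
Sum = 75.09
75.09 is ≥ 63.5 and < 75.5 → Credit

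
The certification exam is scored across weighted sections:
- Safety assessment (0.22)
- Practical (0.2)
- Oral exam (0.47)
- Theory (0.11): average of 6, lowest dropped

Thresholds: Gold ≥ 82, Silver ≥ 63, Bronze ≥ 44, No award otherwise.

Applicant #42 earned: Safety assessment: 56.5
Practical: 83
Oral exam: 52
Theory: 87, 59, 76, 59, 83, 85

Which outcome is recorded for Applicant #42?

Bronze

Theory: drop 59 → average of remaining 5 = 390/5 = 78
Weighted total:
  Safety assessment 56.5 × 0.22 = 12.43
  Practical 83 × 0.2 = 16.6
  Oral exam 52 × 0.47 = 24.44
  Theory 78 × 0.11 = 8.58
Sum = 62.05
62.05 is ≥ 44 and < 63 → Bronze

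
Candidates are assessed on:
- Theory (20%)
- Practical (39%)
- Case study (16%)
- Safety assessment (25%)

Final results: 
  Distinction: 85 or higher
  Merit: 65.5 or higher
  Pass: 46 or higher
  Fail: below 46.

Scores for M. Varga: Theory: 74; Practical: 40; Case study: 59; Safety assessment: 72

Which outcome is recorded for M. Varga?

Pass

Weighted total:
  Theory 74 × 0.2 = 14.8
  Practical 40 × 0.39 = 15.6
  Case study 59 × 0.16 = 9.44
  Safety assessment 72 × 0.25 = 18
Sum = 57.84
57.84 is ≥ 46 and < 65.5 → Pass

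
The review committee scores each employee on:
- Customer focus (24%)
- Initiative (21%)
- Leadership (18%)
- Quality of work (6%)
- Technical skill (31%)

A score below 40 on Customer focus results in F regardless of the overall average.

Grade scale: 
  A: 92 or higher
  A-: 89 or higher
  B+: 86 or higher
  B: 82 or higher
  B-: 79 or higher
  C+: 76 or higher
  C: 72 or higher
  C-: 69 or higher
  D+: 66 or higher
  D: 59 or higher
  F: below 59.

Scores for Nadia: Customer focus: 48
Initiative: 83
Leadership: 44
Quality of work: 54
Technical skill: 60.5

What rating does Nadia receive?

F

Customer focus score 48 ≥ 40: minimum met.
Weighted total:
  Customer focus 48 × 0.24 = 11.52
  Initiative 83 × 0.21 = 17.43
  Leadership 44 × 0.18 = 7.92
  Quality of work 54 × 0.06 = 3.24
  Technical skill 60.5 × 0.31 = 18.755
Sum = 58.865
58.865 < 59 → F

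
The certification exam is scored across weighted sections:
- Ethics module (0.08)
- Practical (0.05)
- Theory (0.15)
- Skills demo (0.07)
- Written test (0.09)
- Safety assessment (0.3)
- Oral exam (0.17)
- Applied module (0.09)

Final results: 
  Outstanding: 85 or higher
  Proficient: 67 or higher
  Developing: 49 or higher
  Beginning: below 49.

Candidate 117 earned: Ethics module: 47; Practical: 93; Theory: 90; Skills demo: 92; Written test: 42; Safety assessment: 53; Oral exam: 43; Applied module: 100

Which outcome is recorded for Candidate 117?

Weighted total:
  Ethics module 47 × 0.08 = 3.76
  Practical 93 × 0.05 = 4.65
  Theory 90 × 0.15 = 13.5
  Skills demo 92 × 0.07 = 6.44
  Written test 42 × 0.09 = 3.78
  Safety assessment 53 × 0.3 = 15.9
  Oral exam 43 × 0.17 = 7.31
  Applied module 100 × 0.09 = 9
Sum = 64.34
64.34 is ≥ 49 and < 67 → Developing

Developing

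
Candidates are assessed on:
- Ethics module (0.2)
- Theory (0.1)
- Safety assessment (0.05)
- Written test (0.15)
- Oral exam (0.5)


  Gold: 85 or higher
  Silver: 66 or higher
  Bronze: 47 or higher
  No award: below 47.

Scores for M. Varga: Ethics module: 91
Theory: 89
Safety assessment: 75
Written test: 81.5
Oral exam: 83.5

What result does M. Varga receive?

Weighted total:
  Ethics module 91 × 0.2 = 18.2
  Theory 89 × 0.1 = 8.9
  Safety assessment 75 × 0.05 = 3.75
  Written test 81.5 × 0.15 = 12.225
  Oral exam 83.5 × 0.5 = 41.75
Sum = 84.825
84.825 is ≥ 66 and < 85 → Silver

Silver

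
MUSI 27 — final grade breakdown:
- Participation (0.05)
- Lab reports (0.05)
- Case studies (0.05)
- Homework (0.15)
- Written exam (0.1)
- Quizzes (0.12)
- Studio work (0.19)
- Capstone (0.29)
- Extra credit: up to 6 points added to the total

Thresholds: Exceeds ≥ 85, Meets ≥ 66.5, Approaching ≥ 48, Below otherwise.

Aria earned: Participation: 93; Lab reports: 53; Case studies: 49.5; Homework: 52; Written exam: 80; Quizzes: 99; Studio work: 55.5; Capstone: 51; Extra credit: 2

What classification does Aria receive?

Approaching

Weighted total:
  Participation 93 × 0.05 = 4.65
  Lab reports 53 × 0.05 = 2.65
  Case studies 49.5 × 0.05 = 2.475
  Homework 52 × 0.15 = 7.8
  Written exam 80 × 0.1 = 8
  Quizzes 99 × 0.12 = 11.88
  Studio work 55.5 × 0.19 = 10.545
  Capstone 51 × 0.29 = 14.79
Sum = 62.79
Extra credit: 62.79 + 2 = 64.79
64.79 is ≥ 48 and < 66.5 → Approaching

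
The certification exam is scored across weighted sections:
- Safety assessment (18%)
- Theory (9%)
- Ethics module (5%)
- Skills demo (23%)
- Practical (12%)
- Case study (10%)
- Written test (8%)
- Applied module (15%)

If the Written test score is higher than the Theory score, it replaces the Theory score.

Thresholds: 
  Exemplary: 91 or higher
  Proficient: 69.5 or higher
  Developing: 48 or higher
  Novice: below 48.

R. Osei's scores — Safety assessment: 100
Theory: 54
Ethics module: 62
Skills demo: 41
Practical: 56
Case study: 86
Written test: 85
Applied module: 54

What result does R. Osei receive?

Written test (85) > Theory (54), so Theory counts as 85.
Weighted total:
  Safety assessment 100 × 0.18 = 18
  Theory 85 × 0.09 = 7.65
  Ethics module 62 × 0.05 = 3.1
  Skills demo 41 × 0.23 = 9.43
  Practical 56 × 0.12 = 6.72
  Case study 86 × 0.1 = 8.6
  Written test 85 × 0.08 = 6.8
  Applied module 54 × 0.15 = 8.1
Sum = 68.4
68.4 is ≥ 48 and < 69.5 → Developing

Developing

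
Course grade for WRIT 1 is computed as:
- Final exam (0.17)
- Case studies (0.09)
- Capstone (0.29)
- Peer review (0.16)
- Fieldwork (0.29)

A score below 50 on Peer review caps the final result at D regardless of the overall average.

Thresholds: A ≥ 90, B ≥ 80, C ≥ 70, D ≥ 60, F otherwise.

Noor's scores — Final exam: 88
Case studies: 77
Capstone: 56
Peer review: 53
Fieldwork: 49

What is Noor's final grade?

D

Peer review score 53 ≥ 50: minimum met.
Weighted total:
  Final exam 88 × 0.17 = 14.96
  Case studies 77 × 0.09 = 6.93
  Capstone 56 × 0.29 = 16.24
  Peer review 53 × 0.16 = 8.48
  Fieldwork 49 × 0.29 = 14.21
Sum = 60.82
60.82 is ≥ 60 and < 70 → D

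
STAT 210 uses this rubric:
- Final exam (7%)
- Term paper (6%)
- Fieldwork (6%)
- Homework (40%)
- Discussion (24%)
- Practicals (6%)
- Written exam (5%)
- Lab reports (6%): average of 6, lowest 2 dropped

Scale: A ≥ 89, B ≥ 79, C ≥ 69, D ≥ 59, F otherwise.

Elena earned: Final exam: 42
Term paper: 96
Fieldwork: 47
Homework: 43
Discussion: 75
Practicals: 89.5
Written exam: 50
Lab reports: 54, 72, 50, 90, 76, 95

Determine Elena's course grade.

Lab reports: drop 50, 54 → average of remaining 4 = 333/4 = 83.25
Weighted total:
  Final exam 42 × 0.07 = 2.94
  Term paper 96 × 0.06 = 5.76
  Fieldwork 47 × 0.06 = 2.82
  Homework 43 × 0.4 = 17.2
  Discussion 75 × 0.24 = 18
  Practicals 89.5 × 0.06 = 5.37
  Written exam 50 × 0.05 = 2.5
  Lab reports 83.25 × 0.06 = 4.995
Sum = 59.585
59.585 is ≥ 59 and < 69 → D

D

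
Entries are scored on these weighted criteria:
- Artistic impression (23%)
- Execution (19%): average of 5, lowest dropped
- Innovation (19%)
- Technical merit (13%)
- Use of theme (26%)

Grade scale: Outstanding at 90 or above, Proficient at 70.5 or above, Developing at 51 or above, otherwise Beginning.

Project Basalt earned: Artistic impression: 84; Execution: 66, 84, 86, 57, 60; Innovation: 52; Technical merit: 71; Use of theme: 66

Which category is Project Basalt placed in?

Developing

Execution: drop 57 → average of remaining 4 = 296/4 = 74
Weighted total:
  Artistic impression 84 × 0.23 = 19.32
  Execution 74 × 0.19 = 14.06
  Innovation 52 × 0.19 = 9.88
  Technical merit 71 × 0.13 = 9.23
  Use of theme 66 × 0.26 = 17.16
Sum = 69.65
69.65 is ≥ 51 and < 70.5 → Developing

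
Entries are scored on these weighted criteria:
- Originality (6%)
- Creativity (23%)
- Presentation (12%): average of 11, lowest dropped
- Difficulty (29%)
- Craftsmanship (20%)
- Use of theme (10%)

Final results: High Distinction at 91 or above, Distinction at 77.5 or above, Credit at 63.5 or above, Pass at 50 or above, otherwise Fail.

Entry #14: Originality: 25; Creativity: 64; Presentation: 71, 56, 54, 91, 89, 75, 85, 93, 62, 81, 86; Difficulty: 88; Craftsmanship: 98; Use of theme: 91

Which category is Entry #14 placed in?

Presentation: drop 54 → average of remaining 10 = 789/10 = 78.9
Weighted total:
  Originality 25 × 0.06 = 1.5
  Creativity 64 × 0.23 = 14.72
  Presentation 78.9 × 0.12 = 9.468
  Difficulty 88 × 0.29 = 25.52
  Craftsmanship 98 × 0.2 = 19.6
  Use of theme 91 × 0.1 = 9.1
Sum = 79.908
79.908 is ≥ 77.5 and < 91 → Distinction

Distinction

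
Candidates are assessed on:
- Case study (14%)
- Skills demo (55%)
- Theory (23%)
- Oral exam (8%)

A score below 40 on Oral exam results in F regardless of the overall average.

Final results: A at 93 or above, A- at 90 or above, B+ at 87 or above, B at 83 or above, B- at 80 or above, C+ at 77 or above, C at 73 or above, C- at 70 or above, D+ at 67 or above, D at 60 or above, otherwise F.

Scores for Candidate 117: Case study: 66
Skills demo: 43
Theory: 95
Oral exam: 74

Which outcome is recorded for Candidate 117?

D

Oral exam score 74 ≥ 40: minimum met.
Weighted total:
  Case study 66 × 0.14 = 9.24
  Skills demo 43 × 0.55 = 23.65
  Theory 95 × 0.23 = 21.85
  Oral exam 74 × 0.08 = 5.92
Sum = 60.66
60.66 is ≥ 60 and < 67 → D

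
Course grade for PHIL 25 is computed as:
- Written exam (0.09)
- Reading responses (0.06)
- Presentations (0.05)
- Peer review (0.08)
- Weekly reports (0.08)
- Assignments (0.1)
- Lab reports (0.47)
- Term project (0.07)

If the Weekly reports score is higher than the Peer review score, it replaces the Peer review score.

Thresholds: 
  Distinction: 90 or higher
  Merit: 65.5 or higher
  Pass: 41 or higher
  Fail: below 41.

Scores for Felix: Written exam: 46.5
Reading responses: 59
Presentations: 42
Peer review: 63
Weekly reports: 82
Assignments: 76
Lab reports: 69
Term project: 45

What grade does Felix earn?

Merit

Weekly reports (82) > Peer review (63), so Peer review counts as 82.
Weighted total:
  Written exam 46.5 × 0.09 = 4.185
  Reading responses 59 × 0.06 = 3.54
  Presentations 42 × 0.05 = 2.1
  Peer review 82 × 0.08 = 6.56
  Weekly reports 82 × 0.08 = 6.56
  Assignments 76 × 0.1 = 7.6
  Lab reports 69 × 0.47 = 32.43
  Term project 45 × 0.07 = 3.15
Sum = 66.125
66.125 is ≥ 65.5 and < 90 → Merit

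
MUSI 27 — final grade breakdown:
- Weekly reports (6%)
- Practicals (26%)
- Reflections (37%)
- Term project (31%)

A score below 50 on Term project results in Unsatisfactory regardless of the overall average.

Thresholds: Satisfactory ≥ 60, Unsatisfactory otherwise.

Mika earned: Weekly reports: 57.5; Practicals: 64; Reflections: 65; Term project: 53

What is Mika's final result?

Satisfactory

Term project score 53 ≥ 50: minimum met.
Weighted total:
  Weekly reports 57.5 × 0.06 = 3.45
  Practicals 64 × 0.26 = 16.64
  Reflections 65 × 0.37 = 24.05
  Term project 53 × 0.31 = 16.43
Sum = 60.57
60.57 ≥ 60 → Satisfactory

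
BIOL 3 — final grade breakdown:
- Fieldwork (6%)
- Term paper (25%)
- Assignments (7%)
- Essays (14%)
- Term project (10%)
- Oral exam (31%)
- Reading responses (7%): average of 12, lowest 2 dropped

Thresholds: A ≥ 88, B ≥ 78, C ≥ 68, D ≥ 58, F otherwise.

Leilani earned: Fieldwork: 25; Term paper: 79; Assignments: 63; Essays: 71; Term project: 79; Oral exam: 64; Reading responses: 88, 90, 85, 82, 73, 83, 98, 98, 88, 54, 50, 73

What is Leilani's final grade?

Reading responses: drop 50, 54 → average of remaining 10 = 858/10 = 85.8
Weighted total:
  Fieldwork 25 × 0.06 = 1.5
  Term paper 79 × 0.25 = 19.75
  Assignments 63 × 0.07 = 4.41
  Essays 71 × 0.14 = 9.94
  Term project 79 × 0.1 = 7.9
  Oral exam 64 × 0.31 = 19.84
  Reading responses 85.8 × 0.07 = 6.006
Sum = 69.346
69.346 is ≥ 68 and < 78 → C

C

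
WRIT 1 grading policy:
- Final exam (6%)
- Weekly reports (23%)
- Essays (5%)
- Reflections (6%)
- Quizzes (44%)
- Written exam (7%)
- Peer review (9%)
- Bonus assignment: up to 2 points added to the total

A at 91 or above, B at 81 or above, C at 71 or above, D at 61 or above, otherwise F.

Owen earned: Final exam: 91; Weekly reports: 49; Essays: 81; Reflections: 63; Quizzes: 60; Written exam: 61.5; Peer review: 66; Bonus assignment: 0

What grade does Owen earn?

Weighted total:
  Final exam 91 × 0.06 = 5.46
  Weekly reports 49 × 0.23 = 11.27
  Essays 81 × 0.05 = 4.05
  Reflections 63 × 0.06 = 3.78
  Quizzes 60 × 0.44 = 26.4
  Written exam 61.5 × 0.07 = 4.305
  Peer review 66 × 0.09 = 5.94
Sum = 61.205
Bonus assignment: 61.205 + 0 = 61.205
61.205 is ≥ 61 and < 71 → D

D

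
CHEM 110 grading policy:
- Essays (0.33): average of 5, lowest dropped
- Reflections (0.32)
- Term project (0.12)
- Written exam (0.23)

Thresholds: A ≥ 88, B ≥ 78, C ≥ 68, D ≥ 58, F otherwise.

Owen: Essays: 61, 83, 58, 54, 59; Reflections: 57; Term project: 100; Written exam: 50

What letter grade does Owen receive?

Essays: drop 54 → average of remaining 4 = 261/4 = 65.25
Weighted total:
  Essays 65.25 × 0.33 = 21.5325
  Reflections 57 × 0.32 = 18.24
  Term project 100 × 0.12 = 12
  Written exam 50 × 0.23 = 11.5
Sum = 63.2725
63.2725 is ≥ 58 and < 68 → D

D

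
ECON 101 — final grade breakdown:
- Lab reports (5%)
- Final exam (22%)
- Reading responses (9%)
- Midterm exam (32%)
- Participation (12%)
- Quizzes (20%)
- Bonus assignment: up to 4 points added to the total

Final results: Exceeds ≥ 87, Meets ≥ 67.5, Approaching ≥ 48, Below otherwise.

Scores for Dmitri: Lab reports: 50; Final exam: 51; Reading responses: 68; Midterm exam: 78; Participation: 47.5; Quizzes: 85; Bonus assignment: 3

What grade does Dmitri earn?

Weighted total:
  Lab reports 50 × 0.05 = 2.5
  Final exam 51 × 0.22 = 11.22
  Reading responses 68 × 0.09 = 6.12
  Midterm exam 78 × 0.32 = 24.96
  Participation 47.5 × 0.12 = 5.7
  Quizzes 85 × 0.2 = 17
Sum = 67.5
Bonus assignment: 67.5 + 3 = 70.5
70.5 is ≥ 67.5 and < 87 → Meets

Meets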